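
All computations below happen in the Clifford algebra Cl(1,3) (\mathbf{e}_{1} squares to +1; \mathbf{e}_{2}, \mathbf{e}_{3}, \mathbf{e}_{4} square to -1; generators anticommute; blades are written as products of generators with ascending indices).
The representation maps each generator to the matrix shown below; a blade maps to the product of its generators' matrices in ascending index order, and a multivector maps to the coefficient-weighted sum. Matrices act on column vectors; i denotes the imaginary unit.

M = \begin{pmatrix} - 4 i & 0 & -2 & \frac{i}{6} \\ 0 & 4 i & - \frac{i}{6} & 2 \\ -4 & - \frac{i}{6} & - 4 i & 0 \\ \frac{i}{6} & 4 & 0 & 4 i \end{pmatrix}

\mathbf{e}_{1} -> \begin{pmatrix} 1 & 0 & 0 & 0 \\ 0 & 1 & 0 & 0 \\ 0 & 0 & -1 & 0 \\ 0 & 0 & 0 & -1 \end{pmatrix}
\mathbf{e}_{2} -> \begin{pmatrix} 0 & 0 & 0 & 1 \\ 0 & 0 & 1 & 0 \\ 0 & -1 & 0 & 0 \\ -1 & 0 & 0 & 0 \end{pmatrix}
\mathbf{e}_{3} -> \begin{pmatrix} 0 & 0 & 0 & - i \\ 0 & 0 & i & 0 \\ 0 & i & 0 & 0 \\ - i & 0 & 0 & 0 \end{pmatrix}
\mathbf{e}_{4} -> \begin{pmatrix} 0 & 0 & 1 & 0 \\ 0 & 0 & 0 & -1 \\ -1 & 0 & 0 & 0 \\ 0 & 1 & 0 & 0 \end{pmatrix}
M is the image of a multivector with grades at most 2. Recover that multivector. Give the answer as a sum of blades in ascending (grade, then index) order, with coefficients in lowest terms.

Method: the blade images are trace-orthogonal — tr(rho(e_A) rho(e_B)^-1) = 4 if A = B and 0 otherwise — and rho(e_A)^-1 = (e_A)^2 * rho(e_A) with (e_A)^2 = +1 or -1, so the coefficient of e_A in the preimage is (e_A)^2 * tr(M rho(e_A))/4.
Nonzero projections over blades of grade <= 2: e_{3}: (e_{3})^2 = -1, tr(M rho(e_{3})) = \frac{2}{3}, coefficient -\frac{1}{6}; e_{4}: (e_{4})^2 = -1, tr(M rho(e_{4})) = -4, coefficient 1; e_{1} e_{4}: (e_{1} e_{4})^2 = +1, tr(M rho(e_{1} e_{4})) = -12, coefficient -3; e_{2} e_{3}: (e_{2} e_{3})^2 = -1, tr(M rho(e_{2} e_{3})) = -16, coefficient 4. Every other blade of grade <= 2 projects to 0.
Answer: -\frac{1}{6} e_{3} + e_{4} - 3 e_{1} e_{4} + 4 e_{2} e_{3}


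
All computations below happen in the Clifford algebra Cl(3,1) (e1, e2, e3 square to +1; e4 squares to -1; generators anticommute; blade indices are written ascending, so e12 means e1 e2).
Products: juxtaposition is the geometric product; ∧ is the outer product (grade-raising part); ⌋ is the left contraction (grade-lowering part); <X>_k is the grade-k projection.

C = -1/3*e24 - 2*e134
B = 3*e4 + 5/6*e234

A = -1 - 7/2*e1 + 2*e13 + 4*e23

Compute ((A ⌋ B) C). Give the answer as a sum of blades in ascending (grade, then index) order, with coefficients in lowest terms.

step 1: -19/3*e4 - 5/6*e234
step 2: 19/9*e2 - 5/18*e3 - 5/3*e12 - 38/3*e13
Answer: 19/9*e2 - 5/18*e3 - 5/3*e12 - 38/3*e13


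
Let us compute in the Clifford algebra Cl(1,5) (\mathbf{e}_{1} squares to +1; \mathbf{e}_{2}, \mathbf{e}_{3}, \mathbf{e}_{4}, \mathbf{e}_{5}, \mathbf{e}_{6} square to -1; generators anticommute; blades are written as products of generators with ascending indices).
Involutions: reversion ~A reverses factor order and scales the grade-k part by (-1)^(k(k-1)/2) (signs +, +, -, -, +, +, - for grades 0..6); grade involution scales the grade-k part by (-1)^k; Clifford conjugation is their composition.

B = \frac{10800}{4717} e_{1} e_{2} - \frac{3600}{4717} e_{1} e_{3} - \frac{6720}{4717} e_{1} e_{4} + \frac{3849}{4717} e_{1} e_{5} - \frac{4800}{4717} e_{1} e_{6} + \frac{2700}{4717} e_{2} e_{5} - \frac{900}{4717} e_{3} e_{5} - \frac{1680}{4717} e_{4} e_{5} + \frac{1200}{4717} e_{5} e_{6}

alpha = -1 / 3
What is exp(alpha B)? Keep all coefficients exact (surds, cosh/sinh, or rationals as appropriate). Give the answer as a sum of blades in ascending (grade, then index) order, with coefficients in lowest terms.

B^2 term by term: the squares give (\frac{10800}{4717})^2*(e_{1} e_{2})^2 + (-\frac{3600}{4717})^2*(e_{1} e_{3})^2 + (-\frac{6720}{4717})^2*(e_{1} e_{4})^2 + (\frac{3849}{4717})^2*(e_{1} e_{5})^2 + (-\frac{4800}{4717})^2*(e_{1} e_{6})^2 + (\frac{2700}{4717})^2*(e_{2} e_{5})^2 + (-\frac{900}{4717})^2*(e_{3} e_{5})^2 + (-\frac{1680}{4717})^2*(e_{4} e_{5})^2 + (\frac{1200}{4717})^2*(e_{5} e_{6})^2 = \frac{116640000}{22250089}*(+1) + \frac{12960000}{22250089}*(+1) + \frac{45158400}{22250089}*(+1) + \frac{14814801}{22250089}*(+1) + \frac{23040000}{22250089}*(+1) + \frac{7290000}{22250089}*(-1) + \frac{810000}{22250089}*(-1) + \frac{2822400}{22250089}*(-1) + \frac{1440000}{22250089}*(-1) = 9 (each basis 2-blade squares to minus the product of its generators' squares); cross terms between blades sharing an index anticommute and cancel; the commuting (index-disjoint) pairs give grade-4 terms 2*c*c'*(blade product), which cancel blade by blade — e_{1} e_{2} e_{3} e_{5}: -\frac{19440000}{22250089} + \frac{19440000}{22250089} = 0; e_{1} e_{2} e_{4} e_{5}: -\frac{36288000}{22250089} + \frac{36288000}{22250089} = 0; e_{1} e_{2} e_{5} e_{6}: \frac{25920000}{22250089} - \frac{25920000}{22250089} = 0; e_{1} e_{3} e_{4} e_{5}: \frac{12096000}{22250089} - \frac{12096000}{22250089} = 0; e_{1} e_{3} e_{5} e_{6}: -\frac{8640000}{22250089} + \frac{8640000}{22250089} = 0; e_{1} e_{4} e_{5} e_{6}: -\frac{16128000}{22250089} + \frac{16128000}{22250089} = 0 — confirming B is simple. So B^2 = 9.
B^2 = 9 — a positive square means the series sums to a boost: l = 3, alpha*l = -1, so exp(alpha B) = cosh(-1) + (sinh(-1)/3)*B = \cosh{\left(1 \right)} + (- \frac{\sinh{\left(1 \right)}}{3})*B.
Answer: \cosh{\left(1 \right)} - \frac{3600 \sinh{\left(1 \right)}}{4717} e_{1} e_{2} + \frac{1200 \sinh{\left(1 \right)}}{4717} e_{1} e_{3} + \frac{2240 \sinh{\left(1 \right)}}{4717} e_{1} e_{4} - \frac{1283 \sinh{\left(1 \right)}}{4717} e_{1} e_{5} + \frac{1600 \sinh{\left(1 \right)}}{4717} e_{1} e_{6} - \frac{900 \sinh{\left(1 \right)}}{4717} e_{2} e_{5} + \frac{300 \sinh{\left(1 \right)}}{4717} e_{3} e_{5} + \frac{560 \sinh{\left(1 \right)}}{4717} e_{4} e_{5} - \frac{400 \sinh{\left(1 \right)}}{4717} e_{5} e_{6}


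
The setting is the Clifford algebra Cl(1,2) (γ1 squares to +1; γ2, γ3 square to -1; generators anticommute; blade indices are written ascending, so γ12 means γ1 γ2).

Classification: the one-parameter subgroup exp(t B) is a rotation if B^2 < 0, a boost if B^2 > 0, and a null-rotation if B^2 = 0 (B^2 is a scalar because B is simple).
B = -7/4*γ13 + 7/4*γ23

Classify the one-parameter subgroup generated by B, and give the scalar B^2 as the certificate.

B^2 term by term: the squares give (-7/4)^2*(γ13)^2 + (7/4)^2*(γ23)^2 = 49/16*(+1) + 49/16*(-1) = 0 (each basis 2-blade squares to minus the product of its generators' squares); cross terms between blades sharing an index anticommute and cancel. So B^2 = 0.
Answer: null-rotation, certificate B^2 = 0. Because 0 is invariant under every versor sandwich, the classification follows from its sign alone.


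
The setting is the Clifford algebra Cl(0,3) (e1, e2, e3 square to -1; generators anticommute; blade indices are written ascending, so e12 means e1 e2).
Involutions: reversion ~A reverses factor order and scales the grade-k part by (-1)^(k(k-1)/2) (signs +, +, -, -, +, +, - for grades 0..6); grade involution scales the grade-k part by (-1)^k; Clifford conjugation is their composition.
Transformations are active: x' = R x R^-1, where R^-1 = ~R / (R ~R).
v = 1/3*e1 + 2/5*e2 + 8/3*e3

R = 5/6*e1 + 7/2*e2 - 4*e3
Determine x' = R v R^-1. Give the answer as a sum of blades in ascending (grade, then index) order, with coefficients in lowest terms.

~R = 5/6*e1 + 7/2*e2 - 4*e3, and R ~R = -521/18, so R^-1 = ~R / (-521/18).
R v = 809/90 - 5/6*e12 + 32/9*e13 + 164/15*e23
Answer: -1330/1563*e1 - 1341/521*e2 - 1424/7815*e3


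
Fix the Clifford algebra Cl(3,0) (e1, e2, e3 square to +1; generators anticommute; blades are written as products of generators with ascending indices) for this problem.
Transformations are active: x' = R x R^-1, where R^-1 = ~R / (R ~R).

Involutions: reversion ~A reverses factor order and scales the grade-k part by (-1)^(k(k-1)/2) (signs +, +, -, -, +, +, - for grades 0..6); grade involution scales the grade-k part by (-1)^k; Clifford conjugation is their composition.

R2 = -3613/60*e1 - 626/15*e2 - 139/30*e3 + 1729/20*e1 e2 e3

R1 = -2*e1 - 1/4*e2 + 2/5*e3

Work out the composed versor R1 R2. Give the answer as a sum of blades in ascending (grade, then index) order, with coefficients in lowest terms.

Distribute over the terms of R1 (each basis-blade product reordered to ascending indices, repeated generators contracted through their squares):
(-2*e1) R2 = 3613/30 + 1252/15*e1 e2 + 139/15*e1 e3 - 1729/10*e2 e3
(-1/4*e2) R2 = 313/30 - 3613/240*e1 e2 + 1729/80*e1 e3 + 139/120*e2 e3
(2/5*e3) R2 = -139/75 + 1729/50*e1 e2 + 3613/150*e1 e3 + 1252/75*e2 e3
Summing the partial products and collecting blades:
Answer: 9676/75 + 41197/400*e1 e2 + 65959/1200*e1 e3 - 93029/600*e2 e3


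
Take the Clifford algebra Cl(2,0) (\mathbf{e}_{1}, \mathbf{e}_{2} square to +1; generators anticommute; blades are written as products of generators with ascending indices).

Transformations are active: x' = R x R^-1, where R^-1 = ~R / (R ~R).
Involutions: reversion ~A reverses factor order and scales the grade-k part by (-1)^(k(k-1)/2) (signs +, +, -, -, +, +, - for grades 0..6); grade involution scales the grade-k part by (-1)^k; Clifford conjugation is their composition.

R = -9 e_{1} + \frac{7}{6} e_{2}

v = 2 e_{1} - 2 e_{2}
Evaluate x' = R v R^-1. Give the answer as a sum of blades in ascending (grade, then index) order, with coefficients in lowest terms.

~R = -9 e_{1} + \frac{7}{6} e_{2}, and R ~R = \frac{2965}{36}, so R^-1 = ~R / (\frac{2965}{36}).
R v = -\frac{61}{3} + \frac{47}{3} e_{1} e_{2}
Answer: \frac{7246}{2965} e_{1} + \frac{4222}{2965} e_{2}


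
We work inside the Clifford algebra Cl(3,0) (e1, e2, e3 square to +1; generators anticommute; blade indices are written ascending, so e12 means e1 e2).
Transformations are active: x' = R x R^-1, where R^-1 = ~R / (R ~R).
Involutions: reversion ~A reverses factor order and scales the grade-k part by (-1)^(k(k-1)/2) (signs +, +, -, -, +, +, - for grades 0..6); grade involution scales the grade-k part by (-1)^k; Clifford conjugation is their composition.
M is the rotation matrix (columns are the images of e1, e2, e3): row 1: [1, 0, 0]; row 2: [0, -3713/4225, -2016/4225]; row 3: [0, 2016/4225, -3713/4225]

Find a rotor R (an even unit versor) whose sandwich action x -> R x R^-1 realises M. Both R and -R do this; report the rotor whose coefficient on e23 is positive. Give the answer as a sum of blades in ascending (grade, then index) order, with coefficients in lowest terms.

Method: write R = a + b12*e12 + b13*e13 + b23*e23 with a^2 + b12^2 + b13^2 + b23^2 = 1 (so R^-1 = ~R). Expanding the columns R e_j ~R gives tr M = 4a^2 - 1 and, from the antisymmetric part, M21 - M12 = -4a*b12, M13 - M31 = 4a*b13, M32 - M23 = -4a*b23.
Here tr M = -3201/4225, so a^2 = (1 + tr M)/4 = 256/4225 and a = ±16/65. Taking a = 16/65: M21 - M12 = 0, M13 - M31 = 0, M32 - M23 = 4032/4225, giving b12 = 0, b13 = 0, b23 = -63/65, i.e. R = 16/65 - 63/65*e23.
Its e23 coefficient is negative, so report the other preimage -R.
Answer: -16/65 + 63/65*e23. Why the constraint matters: R and -R act identically through the sandwich — M has trace -3201/4225 either way — so only the sign condition on e23 picks one of the two preimages.


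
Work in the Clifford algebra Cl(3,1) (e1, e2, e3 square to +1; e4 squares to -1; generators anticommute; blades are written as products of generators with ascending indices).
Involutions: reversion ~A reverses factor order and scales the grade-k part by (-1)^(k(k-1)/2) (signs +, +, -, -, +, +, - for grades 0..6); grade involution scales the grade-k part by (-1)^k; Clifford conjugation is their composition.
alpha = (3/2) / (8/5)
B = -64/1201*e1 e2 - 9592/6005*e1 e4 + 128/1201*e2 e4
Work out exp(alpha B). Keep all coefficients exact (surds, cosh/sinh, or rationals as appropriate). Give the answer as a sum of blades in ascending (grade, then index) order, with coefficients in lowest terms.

B^2 term by term: the squares give (-64/1201)^2*(e1 e2)^2 + (-9592/6005)^2*(e1 e4)^2 + (128/1201)^2*(e2 e4)^2 = 4096/1442401*(-1) + 92006464/36060025*(+1) + 16384/1442401*(+1) = 64/25 (each basis 2-blade squares to minus the product of its generators' squares); cross terms between blades sharing an index anticommute and cancel. So B^2 = 64/25.
B^2 = 64/25 — a positive square means the series sums to a boost: l = 8/5, alpha*l = 3/2, so exp(alpha B) = cosh(3/2) + (sinh(3/2)/(8/5))*B = cosh(3/2) + (5*sinh(3/2)/8)*B.
Answer: cosh(3/2) - 40*sinh(3/2)/1201*e1 e2 - 1199*sinh(3/2)/1201*e1 e4 + 80*sinh(3/2)/1201*e2 e4


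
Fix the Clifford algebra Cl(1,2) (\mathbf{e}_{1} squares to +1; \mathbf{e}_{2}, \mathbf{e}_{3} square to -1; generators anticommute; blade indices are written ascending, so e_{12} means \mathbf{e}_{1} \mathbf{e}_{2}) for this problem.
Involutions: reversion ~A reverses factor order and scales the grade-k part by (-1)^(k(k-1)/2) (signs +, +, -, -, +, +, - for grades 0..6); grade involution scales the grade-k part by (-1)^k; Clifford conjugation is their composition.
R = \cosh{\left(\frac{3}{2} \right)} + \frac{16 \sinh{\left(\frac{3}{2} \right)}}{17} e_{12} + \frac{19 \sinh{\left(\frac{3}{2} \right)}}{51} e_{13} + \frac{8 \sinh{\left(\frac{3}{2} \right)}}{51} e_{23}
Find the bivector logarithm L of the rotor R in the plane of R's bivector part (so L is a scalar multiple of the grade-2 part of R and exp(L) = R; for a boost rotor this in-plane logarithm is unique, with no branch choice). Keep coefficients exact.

The scalar part of R is \cosh{\left(\frac{3}{2} \right)}, so cosh pins the rapidity up to sign — the sign comes from the bivector part; dividing that part by sinh of the rapidity yields the plane, and the in-plane L = rapidity * plane is unique because the two sign choices cancel.
Concretely: cosh(rapidity) = \cosh{\left(\frac{3}{2} \right)} gives rapidity = ±\frac{3}{2}, and since rapidity/sinh(rapidity) is even the sign is immaterial: L = (rapidity/sinh(rapidity)) * <R>_2 = (\frac{3}{2 \sinh{\left(\frac{3}{2} \right)}}) * <R>_2.
Answer: \frac{24}{17} e_{12} + \frac{19}{34} e_{13} + \frac{4}{17} e_{23}


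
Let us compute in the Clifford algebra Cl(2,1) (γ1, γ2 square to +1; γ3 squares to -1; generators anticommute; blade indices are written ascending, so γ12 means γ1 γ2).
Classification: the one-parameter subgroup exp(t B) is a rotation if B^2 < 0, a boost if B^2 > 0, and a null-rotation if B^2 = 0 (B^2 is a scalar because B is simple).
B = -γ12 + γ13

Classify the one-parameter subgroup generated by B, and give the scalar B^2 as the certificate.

B^2 term by term: the squares give (-1)^2*(γ12)^2 + (1)^2*(γ13)^2 = 1*(-1) + 1*(+1) = 0 (each basis 2-blade squares to minus the product of its generators' squares); cross terms between blades sharing an index anticommute and cancel. So B^2 = 0.
Answer: null-rotation, certificate B^2 = 0. B^2 = 0 is basis-independent, so its sign is the whole story.


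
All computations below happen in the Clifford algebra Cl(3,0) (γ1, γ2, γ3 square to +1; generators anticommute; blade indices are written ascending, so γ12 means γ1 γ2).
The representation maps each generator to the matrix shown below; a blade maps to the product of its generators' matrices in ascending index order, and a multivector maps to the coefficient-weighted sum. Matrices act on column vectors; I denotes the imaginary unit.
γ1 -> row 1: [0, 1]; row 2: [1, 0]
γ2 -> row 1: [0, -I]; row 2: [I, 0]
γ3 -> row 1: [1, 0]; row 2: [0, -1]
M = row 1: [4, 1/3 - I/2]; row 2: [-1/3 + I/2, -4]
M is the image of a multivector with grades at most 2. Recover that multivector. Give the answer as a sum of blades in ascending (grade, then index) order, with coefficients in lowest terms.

Method: 1, rho(γ1), rho(γ2), rho(γ3) form a trace-orthogonal basis of the 2x2 complex matrices (tr(X Y) = 2 if X = Y, else 0), so M = m0*1 + m1*rho(γ1) + m2*rho(γ2) + m3*rho(γ3) with m0 = tr(M)/2 = 0, m1 = tr(M rho(γ1))/2 = 0, m2 = tr(M rho(γ2))/2 = 1/2 + I/3, m3 = tr(M rho(γ3))/2 = 4.
Multiplying table entries, the bivector images are rho(γ12) = I*rho(γ3), rho(γ13) = -I*rho(γ2), rho(γ23) = I*rho(γ1); with real blade coefficients the real parts of m0..m3 are the coefficients of 1, γ1, γ2, γ3 and the imaginary parts give the bivectors (γ23: Im m1, γ13: -Im m2, γ12: Im m3).
Answer: 1/2*γ2 + 4*γ3 - 1/3*γ13


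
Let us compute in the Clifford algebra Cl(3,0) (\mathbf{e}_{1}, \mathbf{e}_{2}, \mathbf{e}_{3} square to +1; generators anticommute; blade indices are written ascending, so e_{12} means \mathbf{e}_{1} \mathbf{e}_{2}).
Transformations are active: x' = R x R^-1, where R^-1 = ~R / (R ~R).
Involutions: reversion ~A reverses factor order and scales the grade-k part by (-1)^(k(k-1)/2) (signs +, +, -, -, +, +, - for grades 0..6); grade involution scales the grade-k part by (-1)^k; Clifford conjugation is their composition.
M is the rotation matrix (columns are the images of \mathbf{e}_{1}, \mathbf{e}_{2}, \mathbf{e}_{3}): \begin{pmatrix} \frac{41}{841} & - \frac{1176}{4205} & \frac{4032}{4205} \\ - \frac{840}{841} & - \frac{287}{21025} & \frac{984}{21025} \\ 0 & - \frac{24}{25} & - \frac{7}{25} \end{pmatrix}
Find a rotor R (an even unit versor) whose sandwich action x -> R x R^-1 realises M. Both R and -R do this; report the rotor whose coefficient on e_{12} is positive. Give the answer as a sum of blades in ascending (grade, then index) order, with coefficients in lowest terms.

Method: write R = a + b12*e_{12} + b13*e_{13} + b23*e_{23} with a^2 + b12^2 + b13^2 + b23^2 = 1 (so R^-1 = ~R). Expanding the columns R e_j ~R gives tr M = 4a^2 - 1 and, from the antisymmetric part, M21 - M12 = -4a*b12, M13 - M31 = 4a*b13, M32 - M23 = -4a*b23.
Here tr M = -\frac{5149}{21025}, so a^2 = (1 + tr M)/4 = \frac{3969}{21025} and a = ±\frac{63}{145}. Taking a = \frac{63}{145}: M21 - M12 = -\frac{3024}{4205}, M13 - M31 = \frac{4032}{4205}, M32 - M23 = -\frac{21168}{21025}, giving b12 = \frac{12}{29}, b13 = \frac{16}{29}, b23 = \frac{84}{145}, i.e. R = \frac{63}{145} + \frac{12}{29} e_{12} + \frac{16}{29} e_{13} + \frac{84}{145} e_{23}.
Its e_{12} coefficient is already positive.
Answer: \frac{63}{145} + \frac{12}{29} e_{12} + \frac{16}{29} e_{13} + \frac{84}{145} e_{23}. Why the constraint matters: R and -R act identically through the sandwich — M has trace -\frac{5149}{21025} either way — so only the sign condition on e_{12} picks one of the two preimages.


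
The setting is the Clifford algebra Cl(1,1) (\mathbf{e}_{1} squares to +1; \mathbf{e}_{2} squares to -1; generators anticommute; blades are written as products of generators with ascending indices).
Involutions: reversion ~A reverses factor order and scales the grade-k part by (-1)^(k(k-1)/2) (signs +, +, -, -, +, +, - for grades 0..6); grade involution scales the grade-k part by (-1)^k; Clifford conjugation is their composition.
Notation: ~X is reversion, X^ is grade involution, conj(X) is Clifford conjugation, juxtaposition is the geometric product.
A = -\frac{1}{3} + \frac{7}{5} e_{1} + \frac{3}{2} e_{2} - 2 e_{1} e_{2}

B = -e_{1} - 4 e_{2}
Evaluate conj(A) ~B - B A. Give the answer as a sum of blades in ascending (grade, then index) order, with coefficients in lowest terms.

first term: -\frac{23}{5} + \frac{25}{3} e_{1} + \frac{10}{3} e_{2} + \frac{41}{10} e_{1} e_{2}
second term: \frac{23}{5} + \frac{25}{3} e_{1} + \frac{10}{3} e_{2} + \frac{41}{10} e_{1} e_{2}
Answer: -\frac{46}{5}


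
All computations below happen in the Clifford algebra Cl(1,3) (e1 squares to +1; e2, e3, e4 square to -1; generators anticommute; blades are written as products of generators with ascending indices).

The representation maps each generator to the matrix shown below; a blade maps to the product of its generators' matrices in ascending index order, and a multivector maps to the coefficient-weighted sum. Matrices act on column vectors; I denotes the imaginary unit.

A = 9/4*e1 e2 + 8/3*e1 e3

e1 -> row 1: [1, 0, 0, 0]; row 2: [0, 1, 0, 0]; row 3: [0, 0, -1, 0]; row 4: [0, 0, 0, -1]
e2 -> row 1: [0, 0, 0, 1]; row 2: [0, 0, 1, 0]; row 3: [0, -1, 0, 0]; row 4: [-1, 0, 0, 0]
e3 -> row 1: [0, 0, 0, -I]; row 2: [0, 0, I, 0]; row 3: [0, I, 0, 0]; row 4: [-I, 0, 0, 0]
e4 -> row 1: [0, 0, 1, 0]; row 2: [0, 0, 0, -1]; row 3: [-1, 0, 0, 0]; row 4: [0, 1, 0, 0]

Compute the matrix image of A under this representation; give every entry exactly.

Bivector images (products of the table entries): rho(e1 e2) = rho(e1)rho(e2) = row 1: [0, 0, 0, 1]; row 2: [0, 0, 1, 0]; row 3: [0, 1, 0, 0]; row 4: [1, 0, 0, 0]; rho(e1 e3) = rho(e1)rho(e3) = row 1: [0, 0, 0, -I]; row 2: [0, 0, I, 0]; row 3: [0, -I, 0, 0]; row 4: [I, 0, 0, 0].
M = (9/4)*rho(e1 e2) + (8/3)*rho(e1 e3), summed entrywise:
Answer: row 1: [0, 0, 0, 9/4 - 8*I/3]; row 2: [0, 0, 9/4 + 8*I/3, 0]; row 3: [0, 9/4 - 8*I/3, 0, 0]; row 4: [9/4 + 8*I/3, 0, 0, 0]


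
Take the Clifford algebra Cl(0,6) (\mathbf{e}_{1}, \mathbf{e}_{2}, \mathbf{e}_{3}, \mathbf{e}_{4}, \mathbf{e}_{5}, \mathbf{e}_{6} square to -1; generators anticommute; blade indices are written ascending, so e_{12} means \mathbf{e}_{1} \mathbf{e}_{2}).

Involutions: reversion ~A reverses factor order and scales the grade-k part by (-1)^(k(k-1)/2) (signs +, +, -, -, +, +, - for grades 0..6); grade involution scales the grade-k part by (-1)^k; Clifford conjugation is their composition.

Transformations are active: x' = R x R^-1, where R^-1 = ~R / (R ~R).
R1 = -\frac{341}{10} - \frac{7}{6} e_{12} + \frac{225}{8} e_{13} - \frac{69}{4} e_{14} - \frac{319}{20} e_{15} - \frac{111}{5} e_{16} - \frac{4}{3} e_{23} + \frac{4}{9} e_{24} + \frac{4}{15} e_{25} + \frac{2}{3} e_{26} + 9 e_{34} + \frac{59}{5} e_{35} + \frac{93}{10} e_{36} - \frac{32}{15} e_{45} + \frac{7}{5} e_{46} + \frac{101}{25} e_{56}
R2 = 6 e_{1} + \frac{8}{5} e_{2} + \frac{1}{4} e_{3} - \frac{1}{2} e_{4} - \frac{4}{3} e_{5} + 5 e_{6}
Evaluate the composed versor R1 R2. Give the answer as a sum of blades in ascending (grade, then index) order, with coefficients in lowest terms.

Distribute over the terms of R2 (each basis-blade product reordered to ascending indices, repeated generators contracted through their squares):
R1 (6 e_{1}) = -\frac{1023}{5} e_{1} - 7 e_{2} + \frac{675}{4} e_{3} - \frac{207}{2} e_{4} - \frac{957}{10} e_{5} - \frac{666}{5} e_{6} - 8 e_{123} + \frac{8}{3} e_{124} + \frac{8}{5} e_{125} + 4 e_{126} + 54 e_{134} + \frac{354}{5} e_{135} + \frac{279}{5} e_{136} - \frac{64}{5} e_{145} + \frac{42}{5} e_{146} + \frac{606}{25} e_{156}
R1 (\frac{8}{5} e_{2}) = \frac{28}{15} e_{1} - \frac{1364}{25} e_{2} - \frac{32}{15} e_{3} + \frac{32}{45} e_{4} + \frac{32}{75} e_{5} + \frac{16}{15} e_{6} - 45 e_{123} + \frac{138}{5} e_{124} + \frac{638}{25} e_{125} + \frac{888}{25} e_{126} + \frac{72}{5} e_{234} + \frac{472}{25} e_{235} + \frac{372}{25} e_{236} - \frac{256}{75} e_{245} + \frac{56}{25} e_{246} + \frac{808}{125} e_{256}
R1 (\frac{1}{4} e_{3}) = -\frac{225}{32} e_{1} + \frac{1}{3} e_{2} - \frac{341}{40} e_{3} + \frac{9}{4} e_{4} + \frac{59}{20} e_{5} + \frac{93}{40} e_{6} - \frac{7}{24} e_{123} + \frac{69}{16} e_{134} + \frac{319}{80} e_{135} + \frac{111}{20} e_{136} - \frac{1}{9} e_{234} - \frac{1}{15} e_{235} - \frac{1}{6} e_{236} - \frac{8}{15} e_{345} + \frac{7}{20} e_{346} + \frac{101}{100} e_{356}
R1 (-\frac{1}{2} e_{4}) = -\frac{69}{8} e_{1} + \frac{2}{9} e_{2} + \frac{9}{2} e_{3} + \frac{341}{20} e_{4} + \frac{16}{15} e_{5} - \frac{7}{10} e_{6} + \frac{7}{12} e_{124} - \frac{225}{16} e_{134} - \frac{319}{40} e_{145} - \frac{111}{10} e_{146} + \frac{2}{3} e_{234} + \frac{2}{15} e_{245} + \frac{1}{3} e_{246} + \frac{59}{10} e_{345} + \frac{93}{20} e_{346} - \frac{101}{50} e_{456}
R1 (-\frac{4}{3} e_{5}) = -\frac{319}{15} e_{1} + \frac{16}{45} e_{2} + \frac{236}{15} e_{3} - \frac{128}{45} e_{4} + \frac{682}{15} e_{5} - \frac{404}{75} e_{6} + \frac{14}{9} e_{125} - \frac{75}{2} e_{135} + 23 e_{145} - \frac{148}{5} e_{156} + \frac{16}{9} e_{235} - \frac{16}{27} e_{245} + \frac{8}{9} e_{256} - 12 e_{345} + \frac{62}{5} e_{356} + \frac{28}{15} e_{456}
R1 (5 e_{6}) = 111 e_{1} - \frac{10}{3} e_{2} - \frac{93}{2} e_{3} - 7 e_{4} - \frac{101}{5} e_{5} - \frac{341}{2} e_{6} - \frac{35}{6} e_{126} + \frac{1125}{8} e_{136} - \frac{345}{4} e_{146} - \frac{319}{4} e_{156} - \frac{20}{3} e_{236} + \frac{20}{9} e_{246} + \frac{4}{3} e_{256} + 45 e_{346} + 59 e_{356} - \frac{32}{3} e_{456}
Summing the partial products and collecting blades:
Answer: -\frac{4117}{32} e_{1} - \frac{14396}{225} e_{2} + \frac{5273}{40} e_{3} - \frac{280}{3} e_{4} - \frac{6599}{100} e_{5} - \frac{61279}{200} e_{6} - \frac{1279}{24} e_{123} + \frac{617}{20} e_{124} + \frac{6452}{225} e_{125} + \frac{5053}{150} e_{126} + \frac{177}{4} e_{134} + \frac{2983}{80} e_{135} + \frac{8079}{40} e_{136} + \frac{89}{40} e_{145} - \frac{1779}{20} e_{146} - \frac{8511}{100} e_{156} + \frac{673}{45} e_{234} + \frac{4633}{225} e_{235} + \frac{1207}{150} e_{236} - \frac{2614}{675} e_{245} + \frac{1079}{225} e_{246} + \frac{9772}{1125} e_{256} - \frac{199}{30} e_{345} + 50 e_{346} + \frac{7241}{100} e_{356} - \frac{541}{50} e_{456}


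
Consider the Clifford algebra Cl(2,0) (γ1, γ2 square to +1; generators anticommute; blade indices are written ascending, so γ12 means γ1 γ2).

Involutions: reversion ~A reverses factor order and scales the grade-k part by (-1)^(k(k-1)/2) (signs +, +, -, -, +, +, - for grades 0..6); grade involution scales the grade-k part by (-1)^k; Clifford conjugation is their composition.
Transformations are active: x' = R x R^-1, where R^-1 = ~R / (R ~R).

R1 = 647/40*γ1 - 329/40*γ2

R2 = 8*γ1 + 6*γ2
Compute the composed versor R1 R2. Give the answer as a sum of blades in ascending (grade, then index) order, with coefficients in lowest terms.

Distribute over the terms of R1 (each basis-blade product reordered to ascending indices, repeated generators contracted through their squares):
(647/40*γ1) R2 = 647/5 + 1941/20*γ12
(-329/40*γ2) R2 = -987/20 + 329/5*γ12
Summing the partial products and collecting blades:
Answer: 1601/20 + 3257/20*γ12


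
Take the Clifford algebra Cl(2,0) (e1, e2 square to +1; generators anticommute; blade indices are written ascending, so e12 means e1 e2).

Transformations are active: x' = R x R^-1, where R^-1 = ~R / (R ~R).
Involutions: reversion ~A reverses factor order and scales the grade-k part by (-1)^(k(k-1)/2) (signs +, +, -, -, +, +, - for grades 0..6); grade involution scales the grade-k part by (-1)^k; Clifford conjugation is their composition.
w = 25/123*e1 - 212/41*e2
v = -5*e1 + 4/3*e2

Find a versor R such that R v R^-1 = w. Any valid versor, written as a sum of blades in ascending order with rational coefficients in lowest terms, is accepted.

Equal squares first: v^2 = w^2 = 241/9. Then v + w = -590/123*e1 - 472/123*e2 is a versor taking v to w, provided it is invertible.
Answer: -590/123*e1 - 472/123*e2


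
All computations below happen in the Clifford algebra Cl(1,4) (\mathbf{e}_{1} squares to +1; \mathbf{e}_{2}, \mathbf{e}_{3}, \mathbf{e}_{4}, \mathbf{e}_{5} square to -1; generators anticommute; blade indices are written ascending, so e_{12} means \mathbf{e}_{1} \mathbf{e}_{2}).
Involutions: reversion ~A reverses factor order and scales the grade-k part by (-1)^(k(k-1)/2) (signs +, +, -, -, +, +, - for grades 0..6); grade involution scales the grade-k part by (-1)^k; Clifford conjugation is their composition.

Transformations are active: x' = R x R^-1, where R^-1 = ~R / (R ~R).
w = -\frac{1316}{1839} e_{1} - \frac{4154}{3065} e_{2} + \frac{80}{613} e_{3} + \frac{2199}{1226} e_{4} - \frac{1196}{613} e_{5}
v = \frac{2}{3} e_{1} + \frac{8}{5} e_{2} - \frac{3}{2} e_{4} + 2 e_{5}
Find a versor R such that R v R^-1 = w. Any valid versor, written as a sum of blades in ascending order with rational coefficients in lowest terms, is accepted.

Since q(v) = q(w) = -\frac{7529}{900}, the sum R = v + w = -\frac{30}{613} e_{1} + \frac{150}{613} e_{2} + \frac{80}{613} e_{3} + \frac{180}{613} e_{4} + \frac{30}{613} e_{5} does the job whenever invertible.
Answer: -\frac{30}{613} e_{1} + \frac{150}{613} e_{2} + \frac{80}{613} e_{3} + \frac{180}{613} e_{4} + \frac{30}{613} e_{5}


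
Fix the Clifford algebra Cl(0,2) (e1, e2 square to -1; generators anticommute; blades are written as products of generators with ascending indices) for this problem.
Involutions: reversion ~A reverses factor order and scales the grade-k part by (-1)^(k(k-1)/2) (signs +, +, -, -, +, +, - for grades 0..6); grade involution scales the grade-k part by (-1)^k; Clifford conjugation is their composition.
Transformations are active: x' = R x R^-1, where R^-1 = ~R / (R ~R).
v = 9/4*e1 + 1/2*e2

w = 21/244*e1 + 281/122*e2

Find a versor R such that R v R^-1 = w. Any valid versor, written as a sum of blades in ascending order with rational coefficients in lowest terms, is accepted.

Construction: equal norms (both -85/16) license R = v + w = 285/122*e1 + 171/61*e2 — nothing changes along that direction, while (v - w)/2 changes sign, so v maps onto w.
Answer: 285/122*e1 + 171/61*e2


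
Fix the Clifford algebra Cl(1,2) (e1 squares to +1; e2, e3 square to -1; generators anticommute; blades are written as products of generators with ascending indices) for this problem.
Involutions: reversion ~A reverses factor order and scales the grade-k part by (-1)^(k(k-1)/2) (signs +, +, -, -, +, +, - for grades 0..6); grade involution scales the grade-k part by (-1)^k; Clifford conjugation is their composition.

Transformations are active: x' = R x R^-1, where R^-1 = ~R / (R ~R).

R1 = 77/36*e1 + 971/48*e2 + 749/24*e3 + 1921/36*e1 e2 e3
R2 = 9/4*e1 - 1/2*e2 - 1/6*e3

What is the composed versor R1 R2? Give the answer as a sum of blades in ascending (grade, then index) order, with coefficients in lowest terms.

Distribute over the terms of R2 (each basis-blade product reordered to ascending indices, repeated generators contracted through their squares):
R1 (9/4*e1) = 77/16 - 2913/64*e1 e2 - 2247/32*e1 e3 + 1921/16*e2 e3
R1 (-1/2*e2) = 971/96 - 77/72*e1 e2 - 1921/72*e1 e3 + 749/48*e2 e3
R1 (-1/6*e3) = 749/144 + 1921/216*e1 e2 - 77/216*e1 e3 - 971/288*e2 e3
Summing the partial products and collecting blades:
Answer: 5797/288 - 65131/1728*e1 e2 - 84029/864*e1 e3 + 38101/288*e2 e3


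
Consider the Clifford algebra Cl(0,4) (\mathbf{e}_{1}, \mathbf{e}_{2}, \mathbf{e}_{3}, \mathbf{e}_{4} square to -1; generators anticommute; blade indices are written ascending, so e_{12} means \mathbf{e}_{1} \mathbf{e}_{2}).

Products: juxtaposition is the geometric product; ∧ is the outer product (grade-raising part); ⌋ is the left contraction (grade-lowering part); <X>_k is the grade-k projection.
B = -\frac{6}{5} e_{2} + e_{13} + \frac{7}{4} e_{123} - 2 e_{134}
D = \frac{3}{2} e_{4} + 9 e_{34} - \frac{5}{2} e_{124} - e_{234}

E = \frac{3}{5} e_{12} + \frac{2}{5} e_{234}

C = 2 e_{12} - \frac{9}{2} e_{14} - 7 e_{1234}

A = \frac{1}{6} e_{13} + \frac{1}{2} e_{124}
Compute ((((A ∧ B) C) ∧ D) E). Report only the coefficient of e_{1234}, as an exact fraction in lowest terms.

step 1: \frac{1}{5} e_{123}
step 2: -\frac{2}{5} e_{3} - \frac{7}{5} e_{4} + \frac{9}{10} e_{234}
step 3: -\frac{3}{5} e_{34} + e_{1234}
step 4: \frac{2}{5} e_{1} + \frac{6}{25} e_{2} - \frac{3}{5} e_{34} - \frac{9}{25} e_{1234}
Answer: -\frac{9}{25}


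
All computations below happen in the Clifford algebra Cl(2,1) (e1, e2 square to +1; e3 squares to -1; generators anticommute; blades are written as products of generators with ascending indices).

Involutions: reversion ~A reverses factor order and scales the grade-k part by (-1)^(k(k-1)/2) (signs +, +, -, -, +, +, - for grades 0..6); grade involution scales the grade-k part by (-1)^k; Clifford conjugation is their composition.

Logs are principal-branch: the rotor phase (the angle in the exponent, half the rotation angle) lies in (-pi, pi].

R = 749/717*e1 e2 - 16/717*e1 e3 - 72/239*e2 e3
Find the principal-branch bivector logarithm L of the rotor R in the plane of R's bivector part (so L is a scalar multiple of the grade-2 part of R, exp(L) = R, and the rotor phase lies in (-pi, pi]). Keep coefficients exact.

The scalar part of R is 0, so the principal-branch rotor phase is pinned; divide the bivector part by its sine to get the unit plane — L is the phase times that plane.
Concretely: cos(phase) = 0 gives phase = ±pi/2, and since phase/sin(phase) is even the sign is immaterial: L = (phase/sin(phase)) * <R>_2 = (pi/2) * <R>_2.
Answer: 749*pi/1434*e1 e2 - 8*pi/717*e1 e3 - 36*pi/239*e2 e3


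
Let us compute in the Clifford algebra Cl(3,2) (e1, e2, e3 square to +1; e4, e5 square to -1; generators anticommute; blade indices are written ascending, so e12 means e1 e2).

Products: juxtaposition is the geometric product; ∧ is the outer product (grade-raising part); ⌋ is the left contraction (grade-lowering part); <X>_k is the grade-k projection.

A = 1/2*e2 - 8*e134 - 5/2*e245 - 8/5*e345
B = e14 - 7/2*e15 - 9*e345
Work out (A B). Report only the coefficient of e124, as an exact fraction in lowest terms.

step 1: -72/5 + 8*e3 + 72*e15 - 45/2*e23 + 33/4*e124 + 17/4*e125 + 28/5*e134 + 8/5*e135 + 28*e345 - 9/2*e2345
Answer: 33/4


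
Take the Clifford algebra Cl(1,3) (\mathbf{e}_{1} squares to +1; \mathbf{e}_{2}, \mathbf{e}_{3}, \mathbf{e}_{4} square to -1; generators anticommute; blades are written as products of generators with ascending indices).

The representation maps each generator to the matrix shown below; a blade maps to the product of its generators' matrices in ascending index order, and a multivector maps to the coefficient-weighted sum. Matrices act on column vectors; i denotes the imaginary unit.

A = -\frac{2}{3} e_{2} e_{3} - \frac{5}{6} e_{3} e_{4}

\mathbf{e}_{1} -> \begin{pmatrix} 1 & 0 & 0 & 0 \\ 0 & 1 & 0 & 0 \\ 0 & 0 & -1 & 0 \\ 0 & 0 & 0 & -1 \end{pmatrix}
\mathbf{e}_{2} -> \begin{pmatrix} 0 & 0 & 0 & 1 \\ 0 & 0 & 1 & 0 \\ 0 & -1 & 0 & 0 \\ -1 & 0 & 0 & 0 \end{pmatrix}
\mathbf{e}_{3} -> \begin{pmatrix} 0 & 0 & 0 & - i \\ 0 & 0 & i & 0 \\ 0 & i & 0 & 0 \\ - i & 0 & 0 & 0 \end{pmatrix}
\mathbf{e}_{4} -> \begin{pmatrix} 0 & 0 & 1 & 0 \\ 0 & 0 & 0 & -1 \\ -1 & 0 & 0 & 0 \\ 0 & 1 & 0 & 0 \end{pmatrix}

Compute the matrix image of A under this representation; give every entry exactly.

Bivector images (products of the table entries): rho(e_{2} e_{3}) = rho(\mathbf{e}_{2})rho(\mathbf{e}_{3}) = \begin{pmatrix} - i & 0 & 0 & 0 \\ 0 & i & 0 & 0 \\ 0 & 0 & - i & 0 \\ 0 & 0 & 0 & i \end{pmatrix}; rho(e_{3} e_{4}) = rho(\mathbf{e}_{3})rho(\mathbf{e}_{4}) = \begin{pmatrix} 0 & - i & 0 & 0 \\ - i & 0 & 0 & 0 \\ 0 & 0 & 0 & - i \\ 0 & 0 & - i & 0 \end{pmatrix}.
M = (-\frac{2}{3})*rho(e_{2} e_{3}) + (-\frac{5}{6})*rho(e_{3} e_{4}), summed entrywise:
Answer: \begin{pmatrix} \frac{2 i}{3} & \frac{5 i}{6} & 0 & 0 \\ \frac{5 i}{6} & - \frac{2 i}{3} & 0 & 0 \\ 0 & 0 & \frac{2 i}{3} & \frac{5 i}{6} \\ 0 & 0 & \frac{5 i}{6} & - \frac{2 i}{3} \end{pmatrix}


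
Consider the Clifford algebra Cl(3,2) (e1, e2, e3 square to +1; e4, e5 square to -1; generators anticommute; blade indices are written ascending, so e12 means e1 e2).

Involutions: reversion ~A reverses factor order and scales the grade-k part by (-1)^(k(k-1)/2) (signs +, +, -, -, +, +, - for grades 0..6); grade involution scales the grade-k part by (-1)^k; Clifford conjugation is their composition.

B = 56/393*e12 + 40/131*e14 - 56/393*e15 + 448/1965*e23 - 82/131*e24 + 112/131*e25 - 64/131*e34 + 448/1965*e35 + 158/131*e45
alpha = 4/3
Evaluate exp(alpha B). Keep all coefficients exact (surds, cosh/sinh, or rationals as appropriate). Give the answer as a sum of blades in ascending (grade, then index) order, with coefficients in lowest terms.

B^2 term by term: the squares give (56/393)^2*(e12)^2 + (40/131)^2*(e14)^2 + (-56/393)^2*(e15)^2 + (448/1965)^2*(e23)^2 + (-82/131)^2*(e24)^2 + (112/131)^2*(e25)^2 + (-64/131)^2*(e34)^2 + (448/1965)^2*(e35)^2 + (158/131)^2*(e45)^2 = 3136/154449*(-1) + 1600/17161*(+1) + 3136/154449*(+1) + 200704/3861225*(-1) + 6724/17161*(+1) + 12544/17161*(+1) + 4096/17161*(+1) + 200704/3861225*(+1) + 24964/17161*(-1) = 0 (each basis 2-blade squares to minus the product of its generators' squares); cross terms between blades sharing an index anticommute and cancel; the commuting (index-disjoint) pairs give grade-4 terms 2*c*c'*(blade product), which cancel blade by blade — e1234: -7168/51483 + 7168/51483 = 0; e1235: 50176/772245 - 50176/772245 = 0; e1245: 17696/51483 - 8960/17161 + 9184/51483 = 0; e1345: -7168/51483 + 7168/51483 = 0; e2345: 141568/257415 + 73472/257415 - 14336/17161 = 0 — confirming B is simple. So B^2 = 0.
B^2 = 0, so the series truncates immediately: exp(alpha B) = 1 + alpha B (parabolic case).
Answer: 1 + 224/1179*e12 + 160/393*e14 - 224/1179*e15 + 1792/5895*e23 - 328/393*e24 + 448/393*e25 - 256/393*e34 + 1792/5895*e35 + 632/393*e45


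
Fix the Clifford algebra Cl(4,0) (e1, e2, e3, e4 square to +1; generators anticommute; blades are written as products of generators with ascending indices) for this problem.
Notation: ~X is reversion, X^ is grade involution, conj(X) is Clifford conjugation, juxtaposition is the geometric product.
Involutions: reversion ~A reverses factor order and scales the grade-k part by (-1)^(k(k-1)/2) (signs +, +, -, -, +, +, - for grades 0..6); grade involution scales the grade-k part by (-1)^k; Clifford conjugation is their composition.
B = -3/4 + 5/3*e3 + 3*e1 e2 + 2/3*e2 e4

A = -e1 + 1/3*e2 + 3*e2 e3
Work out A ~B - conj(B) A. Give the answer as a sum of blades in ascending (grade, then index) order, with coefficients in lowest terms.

first term: 7/4*e1 + 31/4*e2 - 2/9*e4 + 22/3*e1 e3 - 61/36*e2 e3 + 2*e3 e4 + 2/3*e1 e2 e4
second term: -1/4*e1 + 7/4*e2 + 2/9*e4 - 32/3*e1 e3 - 61/36*e2 e3 - 2*e3 e4 + 2/3*e1 e2 e4
Answer: 2*e1 + 6*e2 - 4/9*e4 + 18*e1 e3 + 4*e3 e4


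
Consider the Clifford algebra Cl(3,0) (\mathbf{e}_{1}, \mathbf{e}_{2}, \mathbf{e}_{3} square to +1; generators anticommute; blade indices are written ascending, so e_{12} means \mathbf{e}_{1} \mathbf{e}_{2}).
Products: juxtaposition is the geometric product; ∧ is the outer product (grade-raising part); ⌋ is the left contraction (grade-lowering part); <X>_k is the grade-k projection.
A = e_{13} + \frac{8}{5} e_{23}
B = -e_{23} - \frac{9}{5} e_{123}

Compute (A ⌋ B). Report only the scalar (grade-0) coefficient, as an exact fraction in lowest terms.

step 1: \frac{8}{5} + \frac{72}{25} e_{1} - \frac{9}{5} e_{2}
Answer: \frac{8}{5}


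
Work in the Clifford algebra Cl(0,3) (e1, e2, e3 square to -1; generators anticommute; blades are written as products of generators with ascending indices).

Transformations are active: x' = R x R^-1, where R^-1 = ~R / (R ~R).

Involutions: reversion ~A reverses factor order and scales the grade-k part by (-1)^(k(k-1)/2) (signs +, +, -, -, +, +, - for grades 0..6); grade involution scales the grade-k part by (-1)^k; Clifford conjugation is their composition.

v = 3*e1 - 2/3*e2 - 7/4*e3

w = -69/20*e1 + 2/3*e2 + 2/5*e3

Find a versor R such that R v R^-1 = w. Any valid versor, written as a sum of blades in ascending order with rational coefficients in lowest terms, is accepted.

Sketch: the shared square -1801/144 makes R = v + w = -9/20*e1 - 27/20*e3 the natural versor; its sandwich fixes that direction, negates (v - w)/2, and sends v to w.
Answer: -9/20*e1 - 27/20*e3


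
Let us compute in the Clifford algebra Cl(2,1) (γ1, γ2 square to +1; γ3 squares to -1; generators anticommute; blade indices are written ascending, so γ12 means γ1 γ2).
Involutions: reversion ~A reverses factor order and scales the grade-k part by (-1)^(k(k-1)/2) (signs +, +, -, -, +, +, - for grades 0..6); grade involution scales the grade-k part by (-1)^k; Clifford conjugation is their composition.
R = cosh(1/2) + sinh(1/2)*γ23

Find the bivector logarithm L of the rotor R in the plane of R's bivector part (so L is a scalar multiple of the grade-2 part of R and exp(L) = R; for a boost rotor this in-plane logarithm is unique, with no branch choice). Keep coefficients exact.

The scalar part of R is cosh(1/2), giving the rapidity magnitude (cosh is even); the bivector part supplies orientation, its quotient by sinh of the rapidity is the plane, and L = rapidity * plane — unique in that plane, since flipping both signs leaves L unchanged.
Concretely: cosh(rapidity) = cosh(1/2) gives rapidity = ±1/2, and since rapidity/sinh(rapidity) is even the sign is immaterial: L = (rapidity/sinh(rapidity)) * <R>_2 = (1/(2*sinh(1/2))) * <R>_2.
Answer: 1/2*γ23
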